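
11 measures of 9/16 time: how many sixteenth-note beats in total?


Time signature 9/16: the bottom number 16 means the sixteenth note gets one count
The top number 9 means 9 sixteenth-note beats per measure
Total = 9 × 11 measures
= 99 sixteenth-note beats


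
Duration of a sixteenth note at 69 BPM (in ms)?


One quarter-note beat = 60000 / BPM = 60000 / 69 ms
Sixteenth note = 1/4 × quarter note
Duration = 1/4 × 60000 / 69 = 15000 / 69
= 217.4 ms


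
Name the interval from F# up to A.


Letter names: F → A spans 3 letter names → a 3rd
Semitones: F# → A = 3 half-steps
A 3rd of 3 semitones is a minor 3rd
= minor 3rd


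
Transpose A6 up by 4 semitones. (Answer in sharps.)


A6: chromatic position 9 in octave 6 → absolute = 6×12 + 9 = 81
Transpose up 4: 81 + 4 = 85
85 = 7×12 + 1 → C# in octave 7
Result = C#7


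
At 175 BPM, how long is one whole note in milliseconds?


Let's work it out.
One quarter-note beat = 60000 / BPM = 60000 / 175 ms
Whole note = 4 × quarter note
Duration = 4 × 60000 / 175 = 240000 / 175
= 1371.4 ms


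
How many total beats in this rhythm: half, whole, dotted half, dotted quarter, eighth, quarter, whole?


Working:
Beat values:
  half = 2 beats
  whole = 4 beats
  dotted half = 3 beats
  dotted quarter = 1.5 beats
  eighth = 0.5 beats
  quarter = 1 beat
  whole = 4 beats
Sum = 2 + 4 + 3 + 1.5 + 0.5 + 1 + 4
= 16 beats


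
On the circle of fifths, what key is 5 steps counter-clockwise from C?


Each counter-clockwise step moves down a perfect 5th (= up a perfect 4th)
From C: C → F → Bb → Eb → Ab → Db
= Db


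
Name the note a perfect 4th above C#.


A 4th spans 4 letter names, so from C we land on F
A perfect 4th = 5 semitones above C#
Spell F at that pitch: F#
= F#


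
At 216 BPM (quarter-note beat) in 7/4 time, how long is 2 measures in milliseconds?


Working:
Quarter-note beat duration = 60000 / 216 ms
Beats per measure (7/4) = 7
One measure = 7 × 60000 / 216 = 420000 / 216 ms
2 measures = 2 × 420000 / 216 = 840000 / 216
= 3888.9 ms


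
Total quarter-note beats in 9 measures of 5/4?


Solution.
Time signature 5/4: the bottom number 4 means the quarter note gets one count
The top number 5 means 5 quarter-note beats per measure
Total = 5 × 9 measures
= 45 quarter-note beats


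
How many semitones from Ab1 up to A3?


Reasoning:
Absolute semitone position = octave×12 + chromatic position
Ab1: 1×12 + 8 = 20
A3: 3×12 + 9 = 45
Difference = 45 - 20 = 25
= 25 semitones


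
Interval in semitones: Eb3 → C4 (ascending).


Step by step:
Absolute semitone position = octave×12 + chromatic position
Eb3: 3×12 + 3 = 39
C4: 4×12 + 0 = 48
Difference = 48 - 39 = 9
= 9 semitones


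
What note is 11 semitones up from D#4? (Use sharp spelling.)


Reasoning:
D#4: chromatic position 3 in octave 4 → absolute = 4×12 + 3 = 51
Transpose up 11: 51 + 11 = 62
62 = 5×12 + 2 → D in octave 5
Result = D5


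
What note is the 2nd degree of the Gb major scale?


Let's work it out.
Major scale pattern: W-W-H-W-W-W-H (2-2-1-2-2-2-1 semitones)
Starting from Gb:
  Gb + 2 semitones → Ab
  Ab + 2 semitones → Bb
  Bb + 1 semitone → Cb
  Cb + 2 semitones → Db
  Db + 2 semitones → Eb
  Eb + 2 semitones → F
  F + 1 semitone → Gb
Scale: Gb Ab Bb Cb Db Eb F
Degree 2 = Ab


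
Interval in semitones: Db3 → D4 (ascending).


Let's work it out.
Absolute semitone position = octave×12 + chromatic position
Db3: 3×12 + 1 = 37
D4: 4×12 + 2 = 50
Difference = 50 - 37 = 13
= 13 semitones


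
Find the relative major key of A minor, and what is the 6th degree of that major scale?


Working:
The relative major shares the key signature and is a minor 3rd above the minor tonic
A minor 3rd above A is C
→ relative major of A minor is C major
C major scale: C D E F G A B
= C major; 6th degree = A


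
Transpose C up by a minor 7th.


Solution.
minor 7th: 7 letter names, 10 semitones
Letter: C + 6 → B
Pitch: C + 10 semitones, spelled as a B → Bb
= Bb


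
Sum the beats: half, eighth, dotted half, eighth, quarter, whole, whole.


Beat values:
  half = 2 beats
  eighth = 0.5 beats
  dotted half = 3 beats
  eighth = 0.5 beats
  quarter = 1 beat
  whole = 4 beats
  whole = 4 beats
Sum = 2 + 0.5 + 3 + 0.5 + 1 + 4 + 4
= 15 beats


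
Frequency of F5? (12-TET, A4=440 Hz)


Reasoning:
f = 440 × 2^(n/12) where n = semitones from A4
F5: 8 semitones from A4
f = 440 × 2^(8/12)
f = 698.46 Hz


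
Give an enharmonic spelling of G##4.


Enharmonic notes sound the same pitch but are spelled with different letter names
G## and A name the same pitch class
= A4


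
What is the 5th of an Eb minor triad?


Reasoning:
Minor triad = root + minor 3rd (3 semitones) + perfect 5th (7 semitones)
A triad on Eb stacks thirds, so the chord tones use letter names E-G-B
Root: Eb
Minor 3rd above Eb: Gb
Perfect 5th above Eb: Bb
The 5th = Bb


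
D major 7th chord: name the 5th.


Reasoning:
Major 7th chord = root + major 3rd + perfect 5th + major 7th
Seventh chords stack in thirds, so the letter names are D-F-A-C
Root: D
Major 3rd above D: F#
Perfect 5th above D: A
Major 7th above D: C#
The 5th = A


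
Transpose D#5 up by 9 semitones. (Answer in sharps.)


Working:
D#5: chromatic position 3 in octave 5 → absolute = 5×12 + 3 = 63
Transpose up 9: 63 + 9 = 72
72 = 6×12 + 0 → C in octave 6
Result = C6


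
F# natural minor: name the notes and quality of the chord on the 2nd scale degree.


Working:
F# natural minor scale: F# G# A B C# D E
Diatonic triad on degree 2 stacks scale notes 2, 4, 6: G# B D
G#→B = 3 semitones; G#→D = 6 semitones → diminished triad
= G# B D (diminished)


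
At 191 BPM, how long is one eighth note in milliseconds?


Solution.
One quarter-note beat = 60000 / BPM = 60000 / 191 ms
Eighth note = 1/2 × quarter note
Duration = 1/2 × 60000 / 191 = 30000 / 191
= 157.1 ms


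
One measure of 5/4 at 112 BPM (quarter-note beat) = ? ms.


Solution.
Quarter-note beat duration = 60000 / 112 ms
Beats per measure (5/4) = 5
One measure = 5 × 60000 / 112 = 300000 / 112 ms
= 2678.6 ms


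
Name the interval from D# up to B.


Letter names: D → B spans 6 letter names → a 6th
Semitones: D# → B = 8 half-steps
A 6th of 8 semitones is a minor 6th
= minor 6th


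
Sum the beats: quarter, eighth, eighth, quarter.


Working:
Beat values:
  quarter = 1 beat
  eighth = 0.5 beats
  eighth = 0.5 beats
  quarter = 1 beat
Sum = 1 + 0.5 + 0.5 + 1
= 3 beats


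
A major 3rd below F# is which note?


Step by step:
A 3rd spans 3 letter names, so from F we land on D
A major 3rd = 4 semitones below F#
Spell D at that pitch: D
= D


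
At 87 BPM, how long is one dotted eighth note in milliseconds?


One quarter-note beat = 60000 / BPM = 60000 / 87 ms
Dotted eighth note = 3/4 × quarter note
Duration = 3/4 × 60000 / 87 = 45000 / 87
= 517.2 ms


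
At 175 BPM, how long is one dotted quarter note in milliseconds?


One quarter-note beat = 60000 / BPM = 60000 / 175 ms
Dotted quarter note = 3/2 × quarter note
Duration = 3/2 × 60000 / 175 = 90000 / 175
= 514.3 ms


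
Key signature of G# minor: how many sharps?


Solution.
Sharp minor keys follow the circle of fifths: A(0), E(1), B(2), F#(3), C#(4), G#(5), D#(6), A#(7)
G# minor has 5 sharps
Order of sharps: F# C# G# D# A# E# B# → first 5: F#, C#, G#, D#, A#
= 5 sharps


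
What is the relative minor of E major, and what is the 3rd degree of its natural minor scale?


Solution.
The relative minor shares the major's key signature and starts on its 6th degree
6th degree = a major 6th above the tonic; a major 6th above E is C#
→ relative minor of E major is C# minor
C# natural minor scale: C# D# E F# G# A B
= C# minor; 3rd degree = E


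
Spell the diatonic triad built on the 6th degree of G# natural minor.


Working:
G# natural minor scale: G# A# B C# D# E F#
Diatonic triad on degree 6 stacks scale notes 6, 1, 3: E G# B
E→G# = 4 semitones; E→B = 7 semitones → major triad
= E G# B (major)


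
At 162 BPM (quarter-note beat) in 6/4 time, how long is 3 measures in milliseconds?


Quarter-note beat duration = 60000 / 162 ms
Beats per measure (6/4) = 6
One measure = 6 × 60000 / 162 = 360000 / 162 ms
3 measures = 3 × 360000 / 162 = 1080000 / 162
= 6666.7 ms


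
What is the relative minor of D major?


Reasoning:
The relative minor shares the major's key signature and starts on its 6th degree
6th degree = a major 6th above the tonic; a major 6th above D is B
→ relative minor of D major is B minor
= B minor


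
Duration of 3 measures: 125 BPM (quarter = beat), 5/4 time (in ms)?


Quarter-note beat duration = 60000 / 125 ms
Beats per measure (5/4) = 5
One measure = 5 × 60000 / 125 = 300000 / 125 ms
3 measures = 3 × 300000 / 125 = 900000 / 125
= 7200.0 ms


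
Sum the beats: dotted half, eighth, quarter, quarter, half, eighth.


Beat values:
  dotted half = 3 beats
  eighth = 0.5 beats
  quarter = 1 beat
  quarter = 1 beat
  half = 2 beats
  eighth = 0.5 beats
Sum = 3 + 0.5 + 1 + 1 + 2 + 0.5
= 8 beats


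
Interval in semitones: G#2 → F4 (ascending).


Absolute semitone position = octave×12 + chromatic position
G#2: 2×12 + 8 = 32
F4: 4×12 + 5 = 53
Difference = 53 - 32 = 21
= 21 semitones


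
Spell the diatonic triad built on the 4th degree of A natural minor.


Reasoning:
A natural minor scale: A B C D E F G
Diatonic triad on degree 4 stacks scale notes 4, 6, 1: D F A
D→F = 3 semitones; D→A = 7 semitones → minor triad
= D F A (minor)


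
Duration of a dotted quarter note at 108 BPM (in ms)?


Step by step:
One quarter-note beat = 60000 / BPM = 60000 / 108 ms
Dotted quarter note = 3/2 × quarter note
Duration = 3/2 × 60000 / 108 = 90000 / 108
= 833.3 ms


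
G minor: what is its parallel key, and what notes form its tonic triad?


Step by step:
Parallel keys share the same tonic but differ in mode
G minor → parallel is G major
Tonic triad of G major = G B D
= G major; triad = G B D


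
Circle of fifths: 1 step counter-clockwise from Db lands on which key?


Each counter-clockwise step moves down a perfect 5th (= up a perfect 4th)
From Db: Db → F#/Gb
= F#/Gb


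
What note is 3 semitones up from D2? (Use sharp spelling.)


D2: chromatic position 2 in octave 2 → absolute = 2×12 + 2 = 26
Transpose up 3: 26 + 3 = 29
29 = 2×12 + 5 → F in octave 2
Result = F2


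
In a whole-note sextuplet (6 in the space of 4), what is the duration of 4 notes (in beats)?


Reasoning:
Sextuplet: 6 notes occupy the space of 4 whole notes
Space = 4 × 4 = 16 beats
Each sextuplet note = 16 / 6 = 8/3 beats
4 notes = 4 × 8/3 = 32/3
= 32/3 beats


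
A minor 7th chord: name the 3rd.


Solution.
Minor 7th chord = root + minor 3rd + perfect 5th + minor 7th
Seventh chords stack in thirds, so the letter names are A-C-E-G
Root: A
Minor 3rd above A: C
Perfect 5th above A: E
Minor 7th above A: G
The 3rd = C


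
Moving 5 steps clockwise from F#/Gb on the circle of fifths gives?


Step by step:
Each clockwise step on the circle of fifths moves up a perfect 5th
From F#/Gb: F#/Gb → Db → Ab → Eb → Bb → F
= F


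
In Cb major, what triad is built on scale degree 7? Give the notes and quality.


Cb major scale: Cb Db Eb Fb Gb Ab Bb
Diatonic triad on degree 7 stacks scale notes 7, 2, 4: Bb Db Fb
Bb→Db = 3 semitones; Bb→Fb = 6 semitones → diminished triad
= Bb Db Fb (diminished)


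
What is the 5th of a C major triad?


Let's work it out.
Major triad = root + major 3rd (4 semitones) + perfect 5th (7 semitones)
A triad on C stacks thirds, so the chord tones use letter names C-E-G
Root: C
Major 3rd above C: E
Perfect 5th above C: G
The 5th = G


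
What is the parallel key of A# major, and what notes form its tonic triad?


Parallel keys share the same tonic but differ in mode
A# major → parallel is A# minor
Tonic triad of A# minor = A# C# E#
= A# minor; triad = A# C# E#


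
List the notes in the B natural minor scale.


Let's work it out.
Natural minor scale pattern: W-H-W-W-H-W-W (2-1-2-2-1-2-2 semitones)
Starting from B:
  B + 2 semitones → C#
  C# + 1 semitone → D
  D + 2 semitones → E
  E + 2 semitones → F#
  F# + 1 semitone → G
  G + 2 semitones → A
  A + 2 semitones → B
Scale = B C# D E F# G A


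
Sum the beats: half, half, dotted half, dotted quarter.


Beat values:
  half = 2 beats
  half = 2 beats
  dotted half = 3 beats
  dotted quarter = 1.5 beats
Sum = 2 + 2 + 3 + 1.5
= 8.5 beats


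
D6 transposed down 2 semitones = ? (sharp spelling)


Reasoning:
D6: chromatic position 2 in octave 6 → absolute = 6×12 + 2 = 74
Transpose down 2: 74 - 2 = 72
72 = 6×12 + 0 → C in octave 6
Result = C6


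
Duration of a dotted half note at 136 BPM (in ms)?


Working:
One quarter-note beat = 60000 / BPM = 60000 / 136 ms
Dotted half note = 3 × quarter note
Duration = 3 × 60000 / 136 = 180000 / 136
= 1323.5 ms


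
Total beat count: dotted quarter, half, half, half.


Let's work it out.
Beat values:
  dotted quarter = 1.5 beats
  half = 2 beats
  half = 2 beats
  half = 2 beats
Sum = 1.5 + 2 + 2 + 2
= 7.5 beats


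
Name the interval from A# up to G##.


Working:
Letter names: A → G spans 7 letter names → a 7th
Semitones: A# → G## = 11 half-steps
A 7th of 11 semitones is a major 7th
= major 7th


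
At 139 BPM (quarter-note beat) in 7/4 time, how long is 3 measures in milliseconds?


Working:
Quarter-note beat duration = 60000 / 139 ms
Beats per measure (7/4) = 7
One measure = 7 × 60000 / 139 = 420000 / 139 ms
3 measures = 3 × 420000 / 139 = 1260000 / 139
= 9064.7 ms


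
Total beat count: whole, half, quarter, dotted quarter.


Reasoning:
Beat values:
  whole = 4 beats
  half = 2 beats
  quarter = 1 beat
  dotted quarter = 1.5 beats
Sum = 4 + 2 + 1 + 1.5
= 8.5 beats


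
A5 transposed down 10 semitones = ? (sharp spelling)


Solution.
A5: chromatic position 9 in octave 5 → absolute = 5×12 + 9 = 69
Transpose down 10: 69 - 10 = 59
59 = 4×12 + 11 → B in octave 4
Result = B4


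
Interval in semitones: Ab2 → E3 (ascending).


Solution.
Absolute semitone position = octave×12 + chromatic position
Ab2: 2×12 + 8 = 32
E3: 3×12 + 4 = 40
Difference = 40 - 32 = 8
= 8 semitones


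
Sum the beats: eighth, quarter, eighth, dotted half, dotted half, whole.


Reasoning:
Beat values:
  eighth = 0.5 beats
  quarter = 1 beat
  eighth = 0.5 beats
  dotted half = 3 beats
  dotted half = 3 beats
  whole = 4 beats
Sum = 0.5 + 1 + 0.5 + 3 + 3 + 4
= 12 beats


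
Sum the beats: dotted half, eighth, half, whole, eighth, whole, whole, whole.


Step by step:
Beat values:
  dotted half = 3 beats
  eighth = 0.5 beats
  half = 2 beats
  whole = 4 beats
  eighth = 0.5 beats
  whole = 4 beats
  whole = 4 beats
  whole = 4 beats
Sum = 3 + 0.5 + 2 + 4 + 0.5 + 4 + 4 + 4
= 22 beats


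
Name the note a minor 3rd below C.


Working:
A 3rd spans 3 letter names, so from C we land on A
A minor 3rd = 3 semitones below C
Spell A at that pitch: A
= A


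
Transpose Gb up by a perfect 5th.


Let's work it out.
perfect 5th: 5 letter names, 7 semitones
Letter: G + 4 → D
Pitch: Gb + 7 semitones, spelled as a D → Db
= Db


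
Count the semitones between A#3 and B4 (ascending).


Absolute semitone position = octave×12 + chromatic position
A#3: 3×12 + 10 = 46
B4: 4×12 + 11 = 59
Difference = 59 - 46 = 13
= 13 semitones


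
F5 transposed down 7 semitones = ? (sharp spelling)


Working:
F5: chromatic position 5 in octave 5 → absolute = 5×12 + 5 = 65
Transpose down 7: 65 - 7 = 58
58 = 4×12 + 10 → A# in octave 4
Result = A#4


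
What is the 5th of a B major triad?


Reasoning:
Major triad = root + major 3rd (4 semitones) + perfect 5th (7 semitones)
A triad on B stacks thirds, so the chord tones use letter names B-D-F
Root: B
Major 3rd above B: D#
Perfect 5th above B: F#
The 5th = F#


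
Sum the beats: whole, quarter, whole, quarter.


Working:
Beat values:
  whole = 4 beats
  quarter = 1 beat
  whole = 4 beats
  quarter = 1 beat
Sum = 4 + 1 + 4 + 1
= 10 beats


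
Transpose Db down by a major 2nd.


major 2nd: 2 letter names, 2 semitones
Letter: D - 1 → C
Pitch: Db - 2 semitones, spelled as a C → Cb
= Cb


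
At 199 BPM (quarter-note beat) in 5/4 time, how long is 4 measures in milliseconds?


Solution.
Quarter-note beat duration = 60000 / 199 ms
Beats per measure (5/4) = 5
One measure = 5 × 60000 / 199 = 300000 / 199 ms
4 measures = 4 × 300000 / 199 = 1200000 / 199
= 6030.2 ms


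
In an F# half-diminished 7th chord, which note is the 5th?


Solution.
Half-diminished 7th chord = root + minor 3rd + diminished 5th + minor 7th
Seventh chords stack in thirds, so the letter names are F-A-C-E
Root: F#
Minor 3rd above F#: A
Diminished 5th above F#: C
Minor 7th above F#: E
The 5th = C


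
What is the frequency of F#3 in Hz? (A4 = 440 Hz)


Solution.
f = 440 × 2^(n/12) where n = semitones from A4
F#3: -15 semitones from A4
f = 440 × 2^(-15/12)
f = 185.00 Hz


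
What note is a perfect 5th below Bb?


Reasoning:
A 5th spans 5 letter names, so from B we land on E
A perfect 5th = 7 semitones below Bb
Spell E at that pitch: Eb
= Eb


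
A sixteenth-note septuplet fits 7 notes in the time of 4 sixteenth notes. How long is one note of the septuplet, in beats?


Working:
Septuplet: 7 notes occupy the space of 4 sixteenth notes
Space = 4 × 1/4 = 1 beat
Each septuplet note = 1 / 7 = 1/7 beats
= 1/7 beats


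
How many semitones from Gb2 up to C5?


Solution.
Absolute semitone position = octave×12 + chromatic position
Gb2: 2×12 + 6 = 30
C5: 5×12 + 0 = 60
Difference = 60 - 30 = 30
= 30 semitones


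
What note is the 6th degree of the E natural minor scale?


Natural minor scale pattern: W-H-W-W-H-W-W (2-1-2-2-1-2-2 semitones)
Starting from E:
  E + 2 semitones → F#
  F# + 1 semitone → G
  G + 2 semitones → A
  A + 2 semitones → B
  B + 1 semitone → C
  C + 2 semitones → D
  D + 2 semitones → E
Scale: E F# G A B C D
Degree 6 = C


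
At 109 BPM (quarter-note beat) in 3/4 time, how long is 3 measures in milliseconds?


Solution.
Quarter-note beat duration = 60000 / 109 ms
Beats per measure (3/4) = 3
One measure = 3 × 60000 / 109 = 180000 / 109 ms
3 measures = 3 × 180000 / 109 = 540000 / 109
= 4954.1 ms


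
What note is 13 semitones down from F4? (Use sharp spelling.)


Step by step:
F4: chromatic position 5 in octave 4 → absolute = 4×12 + 5 = 53
Transpose down 13: 53 - 13 = 40
40 = 3×12 + 4 → E in octave 3
Result = E3


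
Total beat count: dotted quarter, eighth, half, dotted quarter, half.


Beat values:
  dotted quarter = 1.5 beats
  eighth = 0.5 beats
  half = 2 beats
  dotted quarter = 1.5 beats
  half = 2 beats
Sum = 1.5 + 0.5 + 2 + 1.5 + 2
= 7.5 beats


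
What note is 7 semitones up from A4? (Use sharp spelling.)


Step by step:
A4: chromatic position 9 in octave 4 → absolute = 4×12 + 9 = 57
Transpose up 7: 57 + 7 = 64
64 = 5×12 + 4 → E in octave 5
Result = E5


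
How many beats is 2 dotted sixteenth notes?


Base sixteenth note = 1/4 beats
Dot 1 adds half the previous value: +1/8
One dotted sixteenth = 1/4 + 1/8 = 3/8
2 of them = 2 × 3/8 = 3/4
= 3/4 beats


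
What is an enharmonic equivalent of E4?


Enharmonic notes sound the same pitch but are spelled with different letter names
E and D## name the same pitch class
= D##4


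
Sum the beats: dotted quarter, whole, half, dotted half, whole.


Solution.
Beat values:
  dotted quarter = 1.5 beats
  whole = 4 beats
  half = 2 beats
  dotted half = 3 beats
  whole = 4 beats
Sum = 1.5 + 4 + 2 + 3 + 4
= 14.5 beats


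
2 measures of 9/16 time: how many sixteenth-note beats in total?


Time signature 9/16: the bottom number 16 means the sixteenth note gets one count
The top number 9 means 9 sixteenth-note beats per measure
Total = 9 × 2 measures
= 18 sixteenth-note beats


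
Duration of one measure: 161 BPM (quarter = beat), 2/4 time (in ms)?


Reasoning:
Quarter-note beat duration = 60000 / 161 ms
Beats per measure (2/4) = 2
One measure = 2 × 60000 / 161 = 120000 / 161 ms
= 745.3 ms


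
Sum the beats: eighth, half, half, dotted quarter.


Working:
Beat values:
  eighth = 0.5 beats
  half = 2 beats
  half = 2 beats
  dotted quarter = 1.5 beats
Sum = 0.5 + 2 + 2 + 1.5
= 6 beats


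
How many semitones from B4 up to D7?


Absolute semitone position = octave×12 + chromatic position
B4: 4×12 + 11 = 59
D7: 7×12 + 2 = 86
Difference = 86 - 59 = 27
= 27 semitones


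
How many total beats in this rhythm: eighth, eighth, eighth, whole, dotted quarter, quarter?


Reasoning:
Beat values:
  eighth = 0.5 beats
  eighth = 0.5 beats
  eighth = 0.5 beats
  whole = 4 beats
  dotted quarter = 1.5 beats
  quarter = 1 beat
Sum = 0.5 + 0.5 + 0.5 + 4 + 1.5 + 1
= 8 beats


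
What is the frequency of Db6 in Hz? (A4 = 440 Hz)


Working:
f = 440 × 2^(n/12) where n = semitones from A4
Db6: 16 semitones from A4
f = 440 × 2^(16/12)
f = 1108.73 Hz


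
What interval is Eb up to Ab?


Solution.
Letter names: E → A spans 4 letter names → a 4th
Semitones: Eb → Ab = 5 half-steps
A 4th of 5 semitones is a perfect 4th
= perfect 4th


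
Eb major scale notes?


Working:
Major scale pattern: W-W-H-W-W-W-H (2-2-1-2-2-2-1 semitones)
Starting from Eb:
  Eb + 2 semitones → F
  F + 2 semitones → G
  G + 1 semitone → Ab
  Ab + 2 semitones → Bb
  Bb + 2 semitones → C
  C + 2 semitones → D
  D + 1 semitone → Eb
Scale = Eb F G Ab Bb C D


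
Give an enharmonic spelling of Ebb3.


Reasoning:
Enharmonic notes sound the same pitch but are spelled with different letter names
Ebb and D name the same pitch class
= D3


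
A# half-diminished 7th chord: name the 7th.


Half-diminished 7th chord = root + minor 3rd + diminished 5th + minor 7th
Seventh chords stack in thirds, so the letter names are A-C-E-G
Root: A#
Minor 3rd above A#: C#
Diminished 5th above A#: E
Minor 7th above A#: G#
The 7th = G#


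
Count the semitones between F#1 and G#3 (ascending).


Reasoning:
Absolute semitone position = octave×12 + chromatic position
F#1: 1×12 + 6 = 18
G#3: 3×12 + 8 = 44
Difference = 44 - 18 = 26
= 26 semitones


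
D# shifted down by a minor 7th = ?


Working:
minor 7th: 7 letter names, 10 semitones
Letter: D - 6 → E
Pitch: D# - 10 semitones, spelled as an E → E#
= E#


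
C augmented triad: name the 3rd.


Working:
Augmented triad = root + major 3rd (4 semitones) + augmented 5th (8 semitones)
A triad on C stacks thirds, so the chord tones use letter names C-E-G
Root: C
Major 3rd above C: E
Augmented 5th above C: G#
The 3rd = E


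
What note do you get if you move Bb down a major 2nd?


Reasoning:
major 2nd: 2 letter names, 2 semitones
Letter: B - 1 → A
Pitch: Bb - 2 semitones, spelled as an A → Ab
= Ab


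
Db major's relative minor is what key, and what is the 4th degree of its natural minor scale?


The relative minor shares the major's key signature and starts on its 6th degree
6th degree = a major 6th above the tonic; a major 6th above Db is Bb
→ relative minor of Db major is Bb minor
Bb natural minor scale: Bb C Db Eb F Gb Ab
= Bb minor; 4th degree = Eb


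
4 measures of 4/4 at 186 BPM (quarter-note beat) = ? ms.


Quarter-note beat duration = 60000 / 186 ms
Beats per measure (4/4) = 4
One measure = 4 × 60000 / 186 = 240000 / 186 ms
4 measures = 4 × 240000 / 186 = 960000 / 186
= 5161.3 ms


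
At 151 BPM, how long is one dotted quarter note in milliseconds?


Step by step:
One quarter-note beat = 60000 / BPM = 60000 / 151 ms
Dotted quarter note = 3/2 × quarter note
Duration = 3/2 × 60000 / 151 = 90000 / 151
= 596.0 ms


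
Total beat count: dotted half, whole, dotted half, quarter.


Beat values:
  dotted half = 3 beats
  whole = 4 beats
  dotted half = 3 beats
  quarter = 1 beat
Sum = 3 + 4 + 3 + 1
= 11 beats


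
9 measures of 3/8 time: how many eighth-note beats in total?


Time signature 3/8: the bottom number 8 means the eighth note gets one count
The top number 3 means 3 eighth-note beats per measure
Total = 3 × 9 measures
= 27 eighth-note beats


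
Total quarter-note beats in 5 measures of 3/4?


Time signature 3/4: the bottom number 4 means the quarter note gets one count
The top number 3 means 3 quarter-note beats per measure
Total = 3 × 5 measures
= 15 quarter-note beats


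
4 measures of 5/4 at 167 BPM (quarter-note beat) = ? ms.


Reasoning:
Quarter-note beat duration = 60000 / 167 ms
Beats per measure (5/4) = 5
One measure = 5 × 60000 / 167 = 300000 / 167 ms
4 measures = 4 × 300000 / 167 = 1200000 / 167
= 7185.6 ms


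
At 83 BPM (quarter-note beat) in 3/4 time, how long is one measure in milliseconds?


Quarter-note beat duration = 60000 / 83 ms
Beats per measure (3/4) = 3
One measure = 3 × 60000 / 83 = 180000 / 83 ms
= 2168.7 ms


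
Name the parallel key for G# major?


Step by step:
Parallel keys share the same tonic but differ in mode
G# major → parallel is G# minor
= G# minor


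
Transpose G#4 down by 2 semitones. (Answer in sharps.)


G#4: chromatic position 8 in octave 4 → absolute = 4×12 + 8 = 56
Transpose down 2: 56 - 2 = 54
54 = 4×12 + 6 → F# in octave 4
Result = F#4


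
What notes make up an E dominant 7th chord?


Step by step:
Dominant 7th chord = root + major 3rd + perfect 5th + minor 7th
Seventh chords stack in thirds, so the letter names are E-G-B-D
Root: E
Major 3rd above E: G#
Perfect 5th above E: B
Minor 7th above E: D
Chord = E G# B D


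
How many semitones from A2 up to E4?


Absolute semitone position = octave×12 + chromatic position
A2: 2×12 + 9 = 33
E4: 4×12 + 4 = 52
Difference = 52 - 33 = 19
= 19 semitones


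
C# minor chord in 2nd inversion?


Let's work it out.
Root position: C# E G#
2nd inversion: move root and 3rd up an octave
Bass note: G#
Notes (bottom to top) = G# C# E


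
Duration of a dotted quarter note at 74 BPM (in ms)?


One quarter-note beat = 60000 / BPM = 60000 / 74 ms
Dotted quarter note = 3/2 × quarter note
Duration = 3/2 × 60000 / 74 = 90000 / 74
= 1216.2 ms


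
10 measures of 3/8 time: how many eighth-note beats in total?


Working:
Time signature 3/8: the bottom number 8 means the eighth note gets one count
The top number 3 means 3 eighth-note beats per measure
Total = 3 × 10 measures
= 30 eighth-note beats


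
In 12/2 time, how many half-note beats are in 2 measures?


Time signature 12/2: the bottom number 2 means the half note gets one count
The top number 12 means 12 half-note beats per measure
Total = 12 × 2 measures
= 24 half-note beats


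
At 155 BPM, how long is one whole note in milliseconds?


Let's work it out.
One quarter-note beat = 60000 / BPM = 60000 / 155 ms
Whole note = 4 × quarter note
Duration = 4 × 60000 / 155 = 240000 / 155
= 1548.4 ms


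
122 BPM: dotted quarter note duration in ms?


Working:
One quarter-note beat = 60000 / BPM = 60000 / 122 ms
Dotted quarter note = 3/2 × quarter note
Duration = 3/2 × 60000 / 122 = 90000 / 122
= 737.7 ms


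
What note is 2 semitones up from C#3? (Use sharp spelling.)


C#3: chromatic position 1 in octave 3 → absolute = 3×12 + 1 = 37
Transpose up 2: 37 + 2 = 39
39 = 3×12 + 3 → D# in octave 3
Result = D#3


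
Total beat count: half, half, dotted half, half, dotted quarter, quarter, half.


Let's work it out.
Beat values:
  half = 2 beats
  half = 2 beats
  dotted half = 3 beats
  half = 2 beats
  dotted quarter = 1.5 beats
  quarter = 1 beat
  half = 2 beats
Sum = 2 + 2 + 3 + 2 + 1.5 + 1 + 2
= 13.5 beats


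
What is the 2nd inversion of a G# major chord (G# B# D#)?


Reasoning:
Root position: G# B# D#
2nd inversion: move root and 3rd up an octave
Bass note: D#
Notes (bottom to top) = D# G# B#


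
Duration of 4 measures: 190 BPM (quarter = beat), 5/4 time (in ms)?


Reasoning:
Quarter-note beat duration = 60000 / 190 ms
Beats per measure (5/4) = 5
One measure = 5 × 60000 / 190 = 300000 / 190 ms
4 measures = 4 × 300000 / 190 = 1200000 / 190
= 6315.8 ms


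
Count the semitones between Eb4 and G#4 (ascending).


Working:
Absolute semitone position = octave×12 + chromatic position
Eb4: 4×12 + 3 = 51
G#4: 4×12 + 8 = 56
Difference = 56 - 51 = 5
= 5 semitones


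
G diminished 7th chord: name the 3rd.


Diminished 7th chord = root + minor 3rd + diminished 5th + diminished 7th
Seventh chords stack in thirds, so the letter names are G-B-D-F
Root: G
Minor 3rd above G: Bb
Diminished 5th above G: Db
Diminished 7th above G: Fb
The 3rd = Bb


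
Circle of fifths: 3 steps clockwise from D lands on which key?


Working:
Each clockwise step on the circle of fifths moves up a perfect 5th
From D: D → A → E → B
= B


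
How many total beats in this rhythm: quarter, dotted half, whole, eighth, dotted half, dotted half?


Reasoning:
Beat values:
  quarter = 1 beat
  dotted half = 3 beats
  whole = 4 beats
  eighth = 0.5 beats
  dotted half = 3 beats
  dotted half = 3 beats
Sum = 1 + 3 + 4 + 0.5 + 3 + 3
= 14.5 beats


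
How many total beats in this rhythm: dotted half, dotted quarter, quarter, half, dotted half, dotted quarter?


Solution.
Beat values:
  dotted half = 3 beats
  dotted quarter = 1.5 beats
  quarter = 1 beat
  half = 2 beats
  dotted half = 3 beats
  dotted quarter = 1.5 beats
Sum = 3 + 1.5 + 1 + 2 + 3 + 1.5
= 12 beats


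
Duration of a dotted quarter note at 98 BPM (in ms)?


One quarter-note beat = 60000 / BPM = 60000 / 98 ms
Dotted quarter note = 3/2 × quarter note
Duration = 3/2 × 60000 / 98 = 90000 / 98
= 918.4 ms


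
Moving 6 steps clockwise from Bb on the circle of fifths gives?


Step by step:
Each clockwise step on the circle of fifths moves up a perfect 5th
From Bb: Bb → F → C → G → D → A → E
= E


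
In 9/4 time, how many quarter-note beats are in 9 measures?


Step by step:
Time signature 9/4: the bottom number 4 means the quarter note gets one count
The top number 9 means 9 quarter-note beats per measure
Total = 9 × 9 measures
= 81 quarter-note beats


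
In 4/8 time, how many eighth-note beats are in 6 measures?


Step by step:
Time signature 4/8: the bottom number 8 means the eighth note gets one count
The top number 4 means 4 eighth-note beats per measure
Total = 4 × 6 measures
= 24 eighth-note beats


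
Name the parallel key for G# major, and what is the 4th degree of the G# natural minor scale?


Reasoning:
Parallel keys share the same tonic but differ in mode
G# major → parallel is G# minor
G# natural minor scale: G# A# B C# D# E F#
= G# minor; 4th degree = C#


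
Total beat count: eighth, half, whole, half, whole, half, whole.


Solution.
Beat values:
  eighth = 0.5 beats
  half = 2 beats
  whole = 4 beats
  half = 2 beats
  whole = 4 beats
  half = 2 beats
  whole = 4 beats
Sum = 0.5 + 2 + 4 + 2 + 4 + 2 + 4
= 18.5 beats


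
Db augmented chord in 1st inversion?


Reasoning:
Root position: Db F A
1st inversion: move root up an octave
Bass note: F
Notes (bottom to top) = F A Db


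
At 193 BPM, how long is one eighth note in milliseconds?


Let's work it out.
One quarter-note beat = 60000 / BPM = 60000 / 193 ms
Eighth note = 1/2 × quarter note
Duration = 1/2 × 60000 / 193 = 30000 / 193
= 155.4 ms


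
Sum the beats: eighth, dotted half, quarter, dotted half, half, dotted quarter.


Beat values:
  eighth = 0.5 beats
  dotted half = 3 beats
  quarter = 1 beat
  dotted half = 3 beats
  half = 2 beats
  dotted quarter = 1.5 beats
Sum = 0.5 + 3 + 1 + 3 + 2 + 1.5
= 11 beats


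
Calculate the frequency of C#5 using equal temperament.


Working:
f = 440 × 2^(n/12) where n = semitones from A4
C#5: 4 semitones from A4
f = 440 × 2^(4/12)
f = 554.37 Hz


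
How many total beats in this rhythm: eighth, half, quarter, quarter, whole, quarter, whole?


Beat values:
  eighth = 0.5 beats
  half = 2 beats
  quarter = 1 beat
  quarter = 1 beat
  whole = 4 beats
  quarter = 1 beat
  whole = 4 beats
Sum = 0.5 + 2 + 1 + 1 + 4 + 1 + 4
= 13.5 beats


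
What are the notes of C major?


Major scale pattern: W-W-H-W-W-W-H (2-2-1-2-2-2-1 semitones)
Starting from C:
  C + 2 semitones → D
  D + 2 semitones → E
  E + 1 semitone → F
  F + 2 semitones → G
  G + 2 semitones → A
  A + 2 semitones → B
  B + 1 semitone → C
Scale = C D E F G A B


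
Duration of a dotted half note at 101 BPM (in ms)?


Let's work it out.
One quarter-note beat = 60000 / BPM = 60000 / 101 ms
Dotted half note = 3 × quarter note
Duration = 3 × 60000 / 101 = 180000 / 101
= 1782.2 ms


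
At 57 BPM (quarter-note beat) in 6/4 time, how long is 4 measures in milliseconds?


Quarter-note beat duration = 60000 / 57 ms
Beats per measure (6/4) = 6
One measure = 6 × 60000 / 57 = 360000 / 57 ms
4 measures = 4 × 360000 / 57 = 1440000 / 57
= 25263.2 ms


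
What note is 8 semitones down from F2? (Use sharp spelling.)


F2: chromatic position 5 in octave 2 → absolute = 2×12 + 5 = 29
Transpose down 8: 29 - 8 = 21
21 = 1×12 + 9 → A in octave 1
Result = A1


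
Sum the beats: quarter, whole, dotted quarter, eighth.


Working:
Beat values:
  quarter = 1 beat
  whole = 4 beats
  dotted quarter = 1.5 beats
  eighth = 0.5 beats
Sum = 1 + 4 + 1.5 + 0.5
= 7 beats


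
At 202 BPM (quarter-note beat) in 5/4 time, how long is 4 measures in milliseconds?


Step by step:
Quarter-note beat duration = 60000 / 202 ms
Beats per measure (5/4) = 5
One measure = 5 × 60000 / 202 = 300000 / 202 ms
4 measures = 4 × 300000 / 202 = 1200000 / 202
= 5940.6 ms


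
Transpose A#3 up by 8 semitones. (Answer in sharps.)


A#3: chromatic position 10 in octave 3 → absolute = 3×12 + 10 = 46
Transpose up 8: 46 + 8 = 54
54 = 4×12 + 6 → F# in octave 4
Result = F#4


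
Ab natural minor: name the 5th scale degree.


Solution.
Natural minor scale pattern: W-H-W-W-H-W-W (2-1-2-2-1-2-2 semitones)
Starting from Ab:
  Ab + 2 semitones → Bb
  Bb + 1 semitone → Cb
  Cb + 2 semitones → Db
  Db + 2 semitones → Eb
  Eb + 1 semitone → Fb
  Fb + 2 semitones → Gb
  Gb + 2 semitones → Ab
Scale: Ab Bb Cb Db Eb Fb Gb
Degree 5 = Eb


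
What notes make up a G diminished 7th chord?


Diminished 7th chord = root + minor 3rd + diminished 5th + diminished 7th
Seventh chords stack in thirds, so the letter names are G-B-D-F
Root: G
Minor 3rd above G: Bb
Diminished 5th above G: Db
Diminished 7th above G: Fb
Chord = G Bb Db Fb


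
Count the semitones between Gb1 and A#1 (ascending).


Reasoning:
Absolute semitone position = octave×12 + chromatic position
Gb1: 1×12 + 6 = 18
A#1: 1×12 + 10 = 22
Difference = 22 - 18 = 4
= 4 semitones


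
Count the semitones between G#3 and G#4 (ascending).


Step by step:
Absolute semitone position = octave×12 + chromatic position
G#3: 3×12 + 8 = 44
G#4: 4×12 + 8 = 56
Difference = 56 - 44 = 12
= 12 semitones


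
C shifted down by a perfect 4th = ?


Let's work it out.
perfect 4th: 4 letter names, 5 semitones
Letter: C - 3 → G
Pitch: C - 5 semitones, spelled as a G → G
= G


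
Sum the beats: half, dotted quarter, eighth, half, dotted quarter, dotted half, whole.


Step by step:
Beat values:
  half = 2 beats
  dotted quarter = 1.5 beats
  eighth = 0.5 beats
  half = 2 beats
  dotted quarter = 1.5 beats
  dotted half = 3 beats
  whole = 4 beats
Sum = 2 + 1.5 + 0.5 + 2 + 1.5 + 3 + 4
= 14.5 beats


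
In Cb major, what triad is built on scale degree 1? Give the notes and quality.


Solution.
Cb major scale: Cb Db Eb Fb Gb Ab Bb
Diatonic triad on degree 1 stacks scale notes 1, 3, 5: Cb Eb Gb
Cb→Eb = 4 semitones; Cb→Gb = 7 semitones → major triad
= Cb Eb Gb (major)


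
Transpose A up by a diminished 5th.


diminished 5th: 5 letter names, 6 semitones
Letter: A + 4 → E
Pitch: A + 6 semitones, spelled as an E → Eb
= Eb


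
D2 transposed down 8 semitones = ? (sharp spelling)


Working:
D2: chromatic position 2 in octave 2 → absolute = 2×12 + 2 = 26
Transpose down 8: 26 - 8 = 18
18 = 1×12 + 6 → F# in octave 1
Result = F#1


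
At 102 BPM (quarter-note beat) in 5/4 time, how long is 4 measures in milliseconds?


Quarter-note beat duration = 60000 / 102 ms
Beats per measure (5/4) = 5
One measure = 5 × 60000 / 102 = 300000 / 102 ms
4 measures = 4 × 300000 / 102 = 1200000 / 102
= 11764.7 ms


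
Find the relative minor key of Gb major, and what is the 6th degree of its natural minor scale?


The relative minor shares the major's key signature and starts on its 6th degree
6th degree = a major 6th above the tonic; a major 6th above Gb is Eb
→ relative minor of Gb major is Eb minor
Eb natural minor scale: Eb F Gb Ab Bb Cb Db
= Eb minor; 6th degree = Cb


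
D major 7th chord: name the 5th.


Step by step:
Major 7th chord = root + major 3rd + perfect 5th + major 7th
Seventh chords stack in thirds, so the letter names are D-F-A-C
Root: D
Major 3rd above D: F#
Perfect 5th above D: A
Major 7th above D: C#
The 5th = A


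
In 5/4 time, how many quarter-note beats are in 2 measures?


Solution.
Time signature 5/4: the bottom number 4 means the quarter note gets one count
The top number 5 means 5 quarter-note beats per measure
Total = 5 × 2 measures
= 10 quarter-note beats


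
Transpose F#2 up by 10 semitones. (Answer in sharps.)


F#2: chromatic position 6 in octave 2 → absolute = 2×12 + 6 = 30
Transpose up 10: 30 + 10 = 40
40 = 3×12 + 4 → E in octave 3
Result = E3


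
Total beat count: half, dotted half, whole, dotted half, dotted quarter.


Let's work it out.
Beat values:
  half = 2 beats
  dotted half = 3 beats
  whole = 4 beats
  dotted half = 3 beats
  dotted quarter = 1.5 beats
Sum = 2 + 3 + 4 + 3 + 1.5
= 13.5 beats


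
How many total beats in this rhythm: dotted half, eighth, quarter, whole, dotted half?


Beat values:
  dotted half = 3 beats
  eighth = 0.5 beats
  quarter = 1 beat
  whole = 4 beats
  dotted half = 3 beats
Sum = 3 + 0.5 + 1 + 4 + 3
= 11.5 beats


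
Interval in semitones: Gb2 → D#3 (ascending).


Working:
Absolute semitone position = octave×12 + chromatic position
Gb2: 2×12 + 6 = 30
D#3: 3×12 + 3 = 39
Difference = 39 - 30 = 9
= 9 semitones


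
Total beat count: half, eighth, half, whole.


Working:
Beat values:
  half = 2 beats
  eighth = 0.5 beats
  half = 2 beats
  whole = 4 beats
Sum = 2 + 0.5 + 2 + 4
= 8.5 beats


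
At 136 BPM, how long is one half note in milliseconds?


Solution.
One quarter-note beat = 60000 / BPM = 60000 / 136 ms
Half note = 2 × quarter note
Duration = 2 × 60000 / 136 = 120000 / 136
= 882.4 ms


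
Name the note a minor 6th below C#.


A 6th spans 6 letter names, so from C we land on E
A minor 6th = 8 semitones below C#
Spell E at that pitch: E#
= E#


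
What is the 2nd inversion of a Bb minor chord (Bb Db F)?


Root position: Bb Db F
2nd inversion: move root and 3rd up an octave
Bass note: F
Notes (bottom to top) = F Bb Db


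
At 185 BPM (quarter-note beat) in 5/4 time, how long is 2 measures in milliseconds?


Reasoning:
Quarter-note beat duration = 60000 / 185 ms
Beats per measure (5/4) = 5
One measure = 5 × 60000 / 185 = 300000 / 185 ms
2 measures = 2 × 300000 / 185 = 600000 / 185
= 3243.2 ms


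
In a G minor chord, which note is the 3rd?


Step by step:
Minor triad = root + minor 3rd (3 semitones) + perfect 5th (7 semitones)
A triad on G stacks thirds, so the chord tones use letter names G-B-D
Root: G
Minor 3rd above G: Bb
Perfect 5th above G: D
The 3rd = Bb


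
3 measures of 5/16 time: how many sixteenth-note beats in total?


Time signature 5/16: the bottom number 16 means the sixteenth note gets one count
The top number 5 means 5 sixteenth-note beats per measure
Total = 5 × 3 measures
= 15 sixteenth-note beats
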